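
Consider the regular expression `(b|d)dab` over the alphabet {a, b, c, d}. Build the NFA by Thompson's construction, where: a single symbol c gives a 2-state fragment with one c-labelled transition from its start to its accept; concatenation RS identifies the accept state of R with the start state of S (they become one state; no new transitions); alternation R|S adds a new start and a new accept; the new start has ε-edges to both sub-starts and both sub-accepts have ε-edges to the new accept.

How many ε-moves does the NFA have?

4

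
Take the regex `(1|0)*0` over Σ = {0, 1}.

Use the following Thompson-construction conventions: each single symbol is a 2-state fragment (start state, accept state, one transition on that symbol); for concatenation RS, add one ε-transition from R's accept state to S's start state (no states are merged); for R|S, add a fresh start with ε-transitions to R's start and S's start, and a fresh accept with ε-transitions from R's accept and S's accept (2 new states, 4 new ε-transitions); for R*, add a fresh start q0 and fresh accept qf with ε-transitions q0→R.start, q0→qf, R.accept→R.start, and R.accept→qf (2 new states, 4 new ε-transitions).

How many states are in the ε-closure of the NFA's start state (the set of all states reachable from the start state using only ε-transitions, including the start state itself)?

6

Let C(F) = |ε-closure(F.start)| within fragment F, and note whether F accepts ε. Symbol fragments have C = 1 and do not accept ε. Then:
  1|0 — new start ε-reaches every alternative's start; none of them accept ε, so the new accept is not reached: |closure| = 1 + 1 + 1 = 3
  (1|0)* — new start has ε-edges to the inner start and to the new accept, so |closure| = 2 + 3 = 5
  (1|0)*0 — the left operand accepts ε, so the closure extends into the next operand (via the concat ε-link); |closure| = 5 + 1 = 6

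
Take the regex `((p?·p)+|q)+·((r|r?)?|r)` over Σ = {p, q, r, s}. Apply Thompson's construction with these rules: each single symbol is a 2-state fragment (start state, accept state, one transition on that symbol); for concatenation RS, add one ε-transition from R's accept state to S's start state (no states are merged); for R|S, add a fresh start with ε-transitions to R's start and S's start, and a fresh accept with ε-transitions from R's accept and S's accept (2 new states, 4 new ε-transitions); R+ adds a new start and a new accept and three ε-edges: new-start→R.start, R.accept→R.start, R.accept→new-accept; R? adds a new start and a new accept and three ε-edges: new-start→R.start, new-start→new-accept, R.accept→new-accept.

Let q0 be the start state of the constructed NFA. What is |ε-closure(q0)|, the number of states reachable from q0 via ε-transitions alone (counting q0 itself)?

Let C(F) = |ε-closure(F.start)| within fragment F, and note whether F accepts ε. Symbol fragments have C = 1 and do not accept ε. Then:
  p? → new start has ε-edges to the inner start and to the new accept, so |ε-closure| = 2 + 1 = 3
  p?·p → the left operand accepts ε, so the closure extends into the next operand (via the concat ε-link); |ε-closure| = 3 + 1 = 4
  (p?·p)+ → |ε-closure| = 1 + 4 = 5 (the body doesn't accept ε, so the new accept is not reached)
  (p?·p)+|q → |ε-closure| = 1 + 5 + 1 = 7 (the new accept is not ε-reachable since no branch accepts ε)
  ((p?·p)+|q)+ → new start ε-reaches only the body's start; the new accept needs a symbol first: |ε-closure| = 1 + 7 = 8
  r? → new start has ε-edges to the inner start and to the new accept, so |ε-closure| = 2 + 1 = 3
  r|r? → |ε-closure| = 1 (new start) + (1 + 3) + 1 (new accept, since some branch ε-reaches its own accept) = 6
  (r|r?)? → new start has ε-edges to the inner start and to the new accept, so |ε-closure| = 2 + 6 = 8
  (r|r?)?|r → |ε-closure| = 1 (new start) + (8 + 1) + 1 (new accept, since some branch ε-reaches its own accept) = 11
  ((p?·p)+|q)+·((r|r?)?|r) → |ε-closure| equals the left operand's closure size = 8 (its accept is not ε-reachable, so the closure stops there)

8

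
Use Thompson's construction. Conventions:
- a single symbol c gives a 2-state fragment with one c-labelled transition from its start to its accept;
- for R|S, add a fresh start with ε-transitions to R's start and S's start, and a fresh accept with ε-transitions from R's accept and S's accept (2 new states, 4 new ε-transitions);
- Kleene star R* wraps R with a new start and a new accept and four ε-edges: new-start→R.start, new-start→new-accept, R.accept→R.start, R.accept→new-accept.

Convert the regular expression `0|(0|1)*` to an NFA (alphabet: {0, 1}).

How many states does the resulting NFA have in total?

12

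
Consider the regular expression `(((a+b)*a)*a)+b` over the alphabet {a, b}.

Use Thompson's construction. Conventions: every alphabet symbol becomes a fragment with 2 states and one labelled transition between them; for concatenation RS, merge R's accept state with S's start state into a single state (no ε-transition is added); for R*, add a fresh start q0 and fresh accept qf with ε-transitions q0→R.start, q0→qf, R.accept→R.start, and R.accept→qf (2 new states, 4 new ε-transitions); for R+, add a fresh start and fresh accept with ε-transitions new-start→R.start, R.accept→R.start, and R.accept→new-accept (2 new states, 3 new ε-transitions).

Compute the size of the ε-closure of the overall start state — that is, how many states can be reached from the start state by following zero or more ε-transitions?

7

Let C(F) = |ε-closure(F.start)| within fragment F, and note whether F accepts ε. Symbol fragments have C = 1 and do not accept ε. Then:
  a+ → |closure| = 1 + 1 = 2 (the body doesn't accept ε, so the new accept is not reached)
  a+b → |closure| equals the left operand's closure size = 2 (its accept is not ε-reachable, so the closure stops there)
  (a+b)* → new start has ε-edges to the inner start and to the new accept, so |closure| = 2 + 2 = 4
  (a+b)*a → |closure| = 4 + (1−1) = 4 (closure spills across the concat boundary because the left factor accepts ε)
  ((a+b)*a)* → |closure| = 1 (new start) + 4 (body) + 1 (new accept) = 6
  ((a+b)*a)*a → |closure| = 6 + (1−1) = 6 (closure spills across the concat boundary because the left factor accepts ε)
  (((a+b)*a)*a)+ → |closure| = 1 + 6 = 7 (the body doesn't accept ε, so the new accept is not reached)
  (((a+b)*a)*a)+b → |closure| equals the left operand's closure size = 7 (its accept is not ε-reachable, so the closure stops there)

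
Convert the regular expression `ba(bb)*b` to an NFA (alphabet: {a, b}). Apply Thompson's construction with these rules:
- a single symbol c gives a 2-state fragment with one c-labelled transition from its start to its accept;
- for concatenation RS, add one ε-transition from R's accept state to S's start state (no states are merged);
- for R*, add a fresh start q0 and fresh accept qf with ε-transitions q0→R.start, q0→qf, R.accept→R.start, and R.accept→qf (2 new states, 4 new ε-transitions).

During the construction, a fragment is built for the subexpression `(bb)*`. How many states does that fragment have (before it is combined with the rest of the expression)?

Fragment for `(bb)*`:
Each of the 2 symbol leaves contributes a 2-state fragment.
  bb — 4 states
  (bb)* — 6 states

6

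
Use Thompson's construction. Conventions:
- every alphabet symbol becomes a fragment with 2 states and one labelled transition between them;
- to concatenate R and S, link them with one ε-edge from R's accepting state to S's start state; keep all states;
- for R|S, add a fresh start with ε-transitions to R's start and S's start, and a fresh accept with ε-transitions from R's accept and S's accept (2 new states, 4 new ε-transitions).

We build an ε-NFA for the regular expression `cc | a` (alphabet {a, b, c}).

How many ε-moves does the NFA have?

Recursing over subexpressions:
Each of the 3 symbol leaves contributes 0 ε-transitions.
  cc → 1 ε-transition
  cc | a → 5 ε-transitions

5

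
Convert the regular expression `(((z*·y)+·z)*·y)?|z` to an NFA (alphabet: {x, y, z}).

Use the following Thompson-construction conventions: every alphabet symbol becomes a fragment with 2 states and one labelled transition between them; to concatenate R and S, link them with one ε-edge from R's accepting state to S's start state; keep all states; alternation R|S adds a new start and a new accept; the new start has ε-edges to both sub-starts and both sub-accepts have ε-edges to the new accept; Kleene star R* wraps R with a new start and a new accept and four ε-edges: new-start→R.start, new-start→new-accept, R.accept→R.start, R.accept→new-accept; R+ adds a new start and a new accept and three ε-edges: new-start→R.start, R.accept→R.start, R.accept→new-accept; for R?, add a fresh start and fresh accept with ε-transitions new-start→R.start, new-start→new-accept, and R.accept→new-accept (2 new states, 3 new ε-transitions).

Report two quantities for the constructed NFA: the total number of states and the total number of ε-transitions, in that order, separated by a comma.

20, 21

By structural recursion:
Each of the 5 symbol leaves contributes 2 states and 0 ε-transitions.
  z* = 4 states, 4 ε-transitions
  z*·y = 6 states, 5 ε-transitions
  (z*·y)+ = 8 states, 8 ε-transitions
  (z*·y)+·z = 10 states, 9 ε-transitions
  ((z*·y)+·z)* = 12 states, 13 ε-transitions
  ((z*·y)+·z)*·y = 14 states, 14 ε-transitions
  (((z*·y)+·z)*·y)? = 16 states, 17 ε-transitions
  (((z*·y)+·z)*·y)?|z = 20 states, 21 ε-transitions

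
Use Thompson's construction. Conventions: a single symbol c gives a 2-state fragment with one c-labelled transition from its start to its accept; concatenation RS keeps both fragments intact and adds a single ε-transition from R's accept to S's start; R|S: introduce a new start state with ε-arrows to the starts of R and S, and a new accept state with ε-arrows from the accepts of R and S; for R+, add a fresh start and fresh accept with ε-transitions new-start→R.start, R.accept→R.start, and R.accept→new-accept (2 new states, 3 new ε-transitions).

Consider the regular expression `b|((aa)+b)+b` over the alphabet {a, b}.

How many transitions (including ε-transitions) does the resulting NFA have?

Per subexpression:
Each of the 5 symbol leaves contributes 1 transition (1 symbol, 0 ε).
  aa : 3 transitions (2 symbol, 1 ε)
  (aa)+ : 6 transitions (2 symbol, 4 ε)
  (aa)+b : 8 transitions (3 symbol, 5 ε)
  ((aa)+b)+ : 11 transitions (3 symbol, 8 ε)
  ((aa)+b)+b : 13 transitions (4 symbol, 9 ε)
  b|((aa)+b)+b : 18 transitions (5 symbol, 13 ε)

18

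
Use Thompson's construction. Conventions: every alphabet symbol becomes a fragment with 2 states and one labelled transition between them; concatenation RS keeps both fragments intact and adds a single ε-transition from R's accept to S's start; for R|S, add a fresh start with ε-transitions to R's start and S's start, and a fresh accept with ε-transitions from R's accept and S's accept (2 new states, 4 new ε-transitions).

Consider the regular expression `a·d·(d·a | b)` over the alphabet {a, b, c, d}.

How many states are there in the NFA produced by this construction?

12

Recursing over subexpressions:
Each of the 5 symbol leaves contributes a 2-state fragment.
  d·a = 4 states
  d·a | b = 8 states
  a·d·(d·a | b) = 12 states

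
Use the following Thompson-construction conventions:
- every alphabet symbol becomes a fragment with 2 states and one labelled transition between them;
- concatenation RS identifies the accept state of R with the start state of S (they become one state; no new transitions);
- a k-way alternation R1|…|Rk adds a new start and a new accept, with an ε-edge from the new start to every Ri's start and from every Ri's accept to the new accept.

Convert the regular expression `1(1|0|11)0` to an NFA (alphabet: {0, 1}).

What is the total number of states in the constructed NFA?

Bottom-up over the parse tree:
Each of the 6 symbol leaves contributes a 2-state fragment.
  11 : 3 states
  1|0|11 : 9 states
  1(1|0|11)0 : 11 states

11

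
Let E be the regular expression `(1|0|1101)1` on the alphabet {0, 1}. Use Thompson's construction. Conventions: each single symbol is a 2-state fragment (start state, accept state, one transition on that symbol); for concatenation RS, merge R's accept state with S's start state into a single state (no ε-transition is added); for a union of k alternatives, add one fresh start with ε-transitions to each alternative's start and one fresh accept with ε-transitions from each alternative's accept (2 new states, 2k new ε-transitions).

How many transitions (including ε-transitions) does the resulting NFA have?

13

By structural recursion:
Each of the 7 symbol leaves contributes 1 transition (1 symbol, 0 ε).
  1101 — 4 transitions (4 symbol, 0 ε)
  1|0|1101 — 12 transitions (6 symbol, 6 ε)
  (1|0|1101)1 — 13 transitions (7 symbol, 6 ε)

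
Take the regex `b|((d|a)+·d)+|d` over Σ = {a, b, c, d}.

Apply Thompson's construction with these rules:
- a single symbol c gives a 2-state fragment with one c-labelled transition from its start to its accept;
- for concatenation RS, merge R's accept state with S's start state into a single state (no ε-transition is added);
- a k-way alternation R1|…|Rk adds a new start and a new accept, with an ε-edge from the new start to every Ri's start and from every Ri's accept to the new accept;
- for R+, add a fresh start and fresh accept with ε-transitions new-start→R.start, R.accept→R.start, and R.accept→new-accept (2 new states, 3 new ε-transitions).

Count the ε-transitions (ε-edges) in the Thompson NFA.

16

Per subexpression:
Each of the 5 symbol leaves contributes 0 ε-transitions.
  d|a → 4 ε-transitions
  (d|a)+ → 7 ε-transitions
  (d|a)+·d → 7 ε-transitions
  ((d|a)+·d)+ → 10 ε-transitions
  b|((d|a)+·d)+|d → 16 ε-transitions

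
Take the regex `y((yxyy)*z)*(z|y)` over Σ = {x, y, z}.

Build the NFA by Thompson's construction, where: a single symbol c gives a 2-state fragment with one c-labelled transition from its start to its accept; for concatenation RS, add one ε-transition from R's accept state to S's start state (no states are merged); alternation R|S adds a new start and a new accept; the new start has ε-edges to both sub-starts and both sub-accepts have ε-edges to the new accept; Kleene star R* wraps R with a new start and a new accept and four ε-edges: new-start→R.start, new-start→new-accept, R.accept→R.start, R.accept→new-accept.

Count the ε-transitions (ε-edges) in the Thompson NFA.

Per subexpression:
Each of the 8 symbol leaves contributes 0 ε-transitions.
  yxyy = 3 ε-transitions
  (yxyy)* = 7 ε-transitions
  (yxyy)*z = 8 ε-transitions
  ((yxyy)*z)* = 12 ε-transitions
  z|y = 4 ε-transitions
  y((yxyy)*z)*(z|y) = 18 ε-transitions

18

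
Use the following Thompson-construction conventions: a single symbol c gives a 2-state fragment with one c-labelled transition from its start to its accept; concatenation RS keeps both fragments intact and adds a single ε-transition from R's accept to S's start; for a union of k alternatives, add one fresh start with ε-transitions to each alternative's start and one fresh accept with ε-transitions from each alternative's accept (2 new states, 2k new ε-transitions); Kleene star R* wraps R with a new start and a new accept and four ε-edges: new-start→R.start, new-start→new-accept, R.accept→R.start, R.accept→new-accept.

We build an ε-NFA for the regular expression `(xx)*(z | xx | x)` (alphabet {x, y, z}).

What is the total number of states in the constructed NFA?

By structural recursion:
Each of the 6 symbol leaves contributes a 2-state fragment.
  xx = 4 states
  (xx)* = 6 states
  xx = 4 states
  z | xx | x = 10 states
  (xx)*(z | xx | x) = 16 states

16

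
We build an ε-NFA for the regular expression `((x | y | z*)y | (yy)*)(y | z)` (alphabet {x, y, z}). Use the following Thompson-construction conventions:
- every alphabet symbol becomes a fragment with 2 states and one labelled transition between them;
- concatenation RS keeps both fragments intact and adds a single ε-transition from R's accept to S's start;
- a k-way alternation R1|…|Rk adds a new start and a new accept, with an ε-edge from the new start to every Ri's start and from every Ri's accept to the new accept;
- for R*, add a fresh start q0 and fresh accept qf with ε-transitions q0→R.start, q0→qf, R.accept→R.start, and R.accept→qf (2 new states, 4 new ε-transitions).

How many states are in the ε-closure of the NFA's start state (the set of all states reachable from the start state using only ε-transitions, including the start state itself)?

16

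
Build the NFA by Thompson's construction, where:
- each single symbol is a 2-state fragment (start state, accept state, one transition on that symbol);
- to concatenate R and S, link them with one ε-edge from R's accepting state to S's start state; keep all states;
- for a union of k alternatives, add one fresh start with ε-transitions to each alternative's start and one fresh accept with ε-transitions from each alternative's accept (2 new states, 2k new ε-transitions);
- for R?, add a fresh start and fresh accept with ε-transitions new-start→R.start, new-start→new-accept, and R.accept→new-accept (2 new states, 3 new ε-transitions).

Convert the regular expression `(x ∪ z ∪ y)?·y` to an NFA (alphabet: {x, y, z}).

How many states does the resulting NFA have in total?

12

By structural recursion:
Each of the 4 symbol leaves contributes a 2-state fragment.
  x ∪ z ∪ y — 8 states
  (x ∪ z ∪ y)? — 10 states
  (x ∪ z ∪ y)?·y — 12 states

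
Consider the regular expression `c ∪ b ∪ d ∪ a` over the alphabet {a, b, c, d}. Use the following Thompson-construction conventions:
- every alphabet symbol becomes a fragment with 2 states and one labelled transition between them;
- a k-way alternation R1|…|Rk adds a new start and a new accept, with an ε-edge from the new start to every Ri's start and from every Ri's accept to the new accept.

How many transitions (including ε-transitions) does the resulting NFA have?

12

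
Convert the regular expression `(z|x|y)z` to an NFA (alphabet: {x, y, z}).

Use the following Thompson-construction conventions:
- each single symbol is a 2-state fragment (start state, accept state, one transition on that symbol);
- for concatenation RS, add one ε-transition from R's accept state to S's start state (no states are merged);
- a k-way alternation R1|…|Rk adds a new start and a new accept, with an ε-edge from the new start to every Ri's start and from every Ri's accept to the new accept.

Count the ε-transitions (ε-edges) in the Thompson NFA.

7

Building bottom-up:
Each of the 4 symbol leaves contributes 0 ε-transitions.
  z|x|y = 6 ε-transitions
  (z|x|y)z = 7 ε-transitions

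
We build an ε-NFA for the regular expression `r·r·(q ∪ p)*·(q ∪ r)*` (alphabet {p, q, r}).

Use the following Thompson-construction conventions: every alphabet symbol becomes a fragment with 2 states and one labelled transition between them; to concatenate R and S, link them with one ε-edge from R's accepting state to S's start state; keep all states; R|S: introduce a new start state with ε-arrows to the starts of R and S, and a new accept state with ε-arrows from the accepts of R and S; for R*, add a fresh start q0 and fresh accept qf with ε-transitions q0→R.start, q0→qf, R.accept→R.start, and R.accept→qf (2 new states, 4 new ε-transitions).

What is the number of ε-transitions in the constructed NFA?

19

Per subexpression:
Each of the 6 symbol leaves contributes 0 ε-transitions.
  q ∪ p — 4 ε-transitions
  (q ∪ p)* — 8 ε-transitions
  q ∪ r — 4 ε-transitions
  (q ∪ r)* — 8 ε-transitions
  r·r·(q ∪ p)*·(q ∪ r)* — 19 ε-transitions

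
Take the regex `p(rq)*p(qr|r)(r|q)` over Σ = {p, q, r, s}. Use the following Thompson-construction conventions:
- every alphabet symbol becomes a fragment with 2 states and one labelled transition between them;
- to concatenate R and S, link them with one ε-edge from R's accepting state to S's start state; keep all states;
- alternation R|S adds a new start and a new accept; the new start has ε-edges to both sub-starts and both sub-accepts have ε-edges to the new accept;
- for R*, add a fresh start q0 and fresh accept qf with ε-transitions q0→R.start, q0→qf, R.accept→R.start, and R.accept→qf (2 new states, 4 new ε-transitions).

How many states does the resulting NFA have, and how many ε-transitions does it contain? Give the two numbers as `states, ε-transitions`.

24, 18

Building bottom-up:
Each of the 9 symbol leaves contributes 2 states and 0 ε-transitions.
  rq — 4 states, 1 ε-transition
  (rq)* — 6 states, 5 ε-transitions
  qr — 4 states, 1 ε-transition
  qr|r — 8 states, 5 ε-transitions
  r|q — 6 states, 4 ε-transitions
  p(rq)*p(qr|r)(r|q) — 24 states, 18 ε-transitions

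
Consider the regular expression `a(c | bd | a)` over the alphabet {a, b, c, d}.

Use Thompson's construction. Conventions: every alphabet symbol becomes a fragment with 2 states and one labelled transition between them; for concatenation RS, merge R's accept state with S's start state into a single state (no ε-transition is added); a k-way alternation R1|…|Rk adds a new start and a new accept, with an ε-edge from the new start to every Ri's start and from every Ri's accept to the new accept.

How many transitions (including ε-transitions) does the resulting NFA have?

11

Recursing over subexpressions:
Each of the 5 symbol leaves contributes 1 transition (1 symbol, 0 ε).
  bd → 2 transitions (2 symbol, 0 ε)
  c | bd | a → 10 transitions (4 symbol, 6 ε)
  a(c | bd | a) → 11 transitions (5 symbol, 6 ε)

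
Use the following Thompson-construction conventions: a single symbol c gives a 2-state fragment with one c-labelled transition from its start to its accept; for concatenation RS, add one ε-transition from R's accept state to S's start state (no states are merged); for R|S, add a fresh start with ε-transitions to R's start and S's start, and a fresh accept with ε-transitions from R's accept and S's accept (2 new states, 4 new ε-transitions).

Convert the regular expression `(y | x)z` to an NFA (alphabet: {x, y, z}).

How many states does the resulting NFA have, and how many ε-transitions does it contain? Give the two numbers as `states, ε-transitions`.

8, 5

Bottom-up over the parse tree:
Each of the 3 symbol leaves contributes 2 states and 0 ε-transitions.
  y | x — 6 states, 4 ε-transitions
  (y | x)z — 8 states, 5 ε-transitions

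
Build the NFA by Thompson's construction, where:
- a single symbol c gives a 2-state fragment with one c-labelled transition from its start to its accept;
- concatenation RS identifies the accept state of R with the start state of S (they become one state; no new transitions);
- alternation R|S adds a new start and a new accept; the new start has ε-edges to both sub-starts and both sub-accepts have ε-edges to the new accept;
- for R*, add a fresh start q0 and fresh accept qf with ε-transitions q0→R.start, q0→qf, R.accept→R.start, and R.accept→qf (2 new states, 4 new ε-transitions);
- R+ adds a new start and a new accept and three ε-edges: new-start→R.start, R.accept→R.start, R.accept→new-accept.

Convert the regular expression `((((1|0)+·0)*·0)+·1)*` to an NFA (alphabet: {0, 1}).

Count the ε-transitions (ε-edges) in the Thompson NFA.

18

Per subexpression:
Each of the 5 symbol leaves contributes 0 ε-transitions.
  1|0 = 4 ε-transitions
  (1|0)+ = 7 ε-transitions
  (1|0)+·0 = 7 ε-transitions
  ((1|0)+·0)* = 11 ε-transitions
  ((1|0)+·0)*·0 = 11 ε-transitions
  (((1|0)+·0)*·0)+ = 14 ε-transitions
  (((1|0)+·0)*·0)+·1 = 14 ε-transitions
  ((((1|0)+·0)*·0)+·1)* = 18 ε-transitions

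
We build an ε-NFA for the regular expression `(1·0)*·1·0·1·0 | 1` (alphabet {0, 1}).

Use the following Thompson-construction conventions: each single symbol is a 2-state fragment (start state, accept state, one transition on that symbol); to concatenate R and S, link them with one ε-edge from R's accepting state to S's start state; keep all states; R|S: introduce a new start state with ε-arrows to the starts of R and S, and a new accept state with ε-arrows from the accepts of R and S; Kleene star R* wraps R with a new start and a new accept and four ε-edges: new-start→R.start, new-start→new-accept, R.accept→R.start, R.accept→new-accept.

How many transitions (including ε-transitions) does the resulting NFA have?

Per subexpression:
Each of the 7 symbol leaves contributes 1 transition (1 symbol, 0 ε).
  1·0 : 3 transitions (2 symbol, 1 ε)
  (1·0)* : 7 transitions (2 symbol, 5 ε)
  (1·0)*·1·0·1·0 : 15 transitions (6 symbol, 9 ε)
  (1·0)*·1·0·1·0 | 1 : 20 transitions (7 symbol, 13 ε)

20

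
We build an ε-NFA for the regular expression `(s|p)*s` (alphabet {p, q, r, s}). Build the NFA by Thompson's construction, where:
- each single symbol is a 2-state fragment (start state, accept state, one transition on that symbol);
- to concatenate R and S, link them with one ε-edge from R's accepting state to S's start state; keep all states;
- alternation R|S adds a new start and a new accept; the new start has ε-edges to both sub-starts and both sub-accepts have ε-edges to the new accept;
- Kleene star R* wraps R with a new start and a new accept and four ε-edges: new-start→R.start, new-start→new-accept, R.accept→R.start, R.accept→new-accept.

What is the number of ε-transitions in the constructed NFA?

Per subexpression:
Each of the 3 symbol leaves contributes 0 ε-transitions.
  s|p = 4 ε-transitions
  (s|p)* = 8 ε-transitions
  (s|p)*s = 9 ε-transitions

9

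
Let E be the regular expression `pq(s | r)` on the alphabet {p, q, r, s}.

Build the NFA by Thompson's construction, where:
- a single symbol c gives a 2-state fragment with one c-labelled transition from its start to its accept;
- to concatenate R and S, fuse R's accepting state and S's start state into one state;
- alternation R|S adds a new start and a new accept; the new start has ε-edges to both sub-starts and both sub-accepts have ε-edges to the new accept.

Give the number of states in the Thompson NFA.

8

Per subexpression:
Each of the 4 symbol leaves contributes a 2-state fragment.
  s | r : 6 states
  pq(s | r) : 8 states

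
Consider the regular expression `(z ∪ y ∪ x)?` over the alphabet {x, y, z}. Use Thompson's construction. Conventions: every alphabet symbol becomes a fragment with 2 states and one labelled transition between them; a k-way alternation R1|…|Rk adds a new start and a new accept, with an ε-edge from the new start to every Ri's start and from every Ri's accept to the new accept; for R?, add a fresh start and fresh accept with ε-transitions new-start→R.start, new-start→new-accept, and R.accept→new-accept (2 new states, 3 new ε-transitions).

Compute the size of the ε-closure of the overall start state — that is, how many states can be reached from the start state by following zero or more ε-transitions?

6

Compute the ε-closure size of each fragment's start state recursively; a symbol fragment's start has no outgoing ε-edge, so its closure is just itself (size 1).
  z ∪ y ∪ x → |ε-closure| = 1 + 1 + 1 + 1 = 4 (the new accept is not ε-reachable since no branch accepts ε)
  (z ∪ y ∪ x)? → new start has ε-edges to the inner start and to the new accept, so |ε-closure| = 2 + 4 = 6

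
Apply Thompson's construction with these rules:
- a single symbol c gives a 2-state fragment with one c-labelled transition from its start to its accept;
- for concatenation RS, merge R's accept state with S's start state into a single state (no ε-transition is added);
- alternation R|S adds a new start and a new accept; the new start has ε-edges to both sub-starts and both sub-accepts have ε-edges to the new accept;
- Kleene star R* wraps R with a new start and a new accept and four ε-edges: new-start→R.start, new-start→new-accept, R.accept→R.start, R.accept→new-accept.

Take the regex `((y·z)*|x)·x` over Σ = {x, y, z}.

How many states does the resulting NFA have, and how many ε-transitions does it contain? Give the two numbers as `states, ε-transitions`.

10, 8

By structural recursion:
Each of the 4 symbol leaves contributes 2 states and 0 ε-transitions.
  y·z : 3 states, 0 ε-transitions
  (y·z)* : 5 states, 4 ε-transitions
  (y·z)*|x : 9 states, 8 ε-transitions
  ((y·z)*|x)·x : 10 states, 8 ε-transitions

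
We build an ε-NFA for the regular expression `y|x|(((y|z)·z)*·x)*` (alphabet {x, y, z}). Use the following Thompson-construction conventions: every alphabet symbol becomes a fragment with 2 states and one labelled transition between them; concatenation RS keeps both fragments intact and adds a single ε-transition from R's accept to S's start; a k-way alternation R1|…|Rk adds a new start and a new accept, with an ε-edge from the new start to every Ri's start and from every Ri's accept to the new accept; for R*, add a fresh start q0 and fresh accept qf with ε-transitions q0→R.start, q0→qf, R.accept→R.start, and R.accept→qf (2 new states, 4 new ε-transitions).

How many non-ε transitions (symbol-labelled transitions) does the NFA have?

Bottom-up over the parse tree:
Each of the 6 symbol leaves contributes exactly 1 symbol transition.
  y|z = 2 symbol transitions
  (y|z)·z = 3 symbol transitions
  ((y|z)·z)* = 3 symbol transitions
  ((y|z)·z)*·x = 4 symbol transitions
  (((y|z)·z)*·x)* = 4 symbol transitions
  y|x|(((y|z)·z)*·x)* = 6 symbol transitions

6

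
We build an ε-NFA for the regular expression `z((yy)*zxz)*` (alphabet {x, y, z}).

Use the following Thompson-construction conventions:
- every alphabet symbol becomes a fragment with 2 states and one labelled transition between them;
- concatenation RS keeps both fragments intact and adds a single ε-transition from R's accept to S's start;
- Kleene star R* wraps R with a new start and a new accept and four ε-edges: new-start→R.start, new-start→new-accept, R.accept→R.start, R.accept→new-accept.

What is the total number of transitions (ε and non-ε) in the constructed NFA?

Recursing over subexpressions:
Each of the 6 symbol leaves contributes 1 transition (1 symbol, 0 ε).
  yy = 3 transitions (2 symbol, 1 ε)
  (yy)* = 7 transitions (2 symbol, 5 ε)
  (yy)*zxz = 13 transitions (5 symbol, 8 ε)
  ((yy)*zxz)* = 17 transitions (5 symbol, 12 ε)
  z((yy)*zxz)* = 19 transitions (6 symbol, 13 ε)

19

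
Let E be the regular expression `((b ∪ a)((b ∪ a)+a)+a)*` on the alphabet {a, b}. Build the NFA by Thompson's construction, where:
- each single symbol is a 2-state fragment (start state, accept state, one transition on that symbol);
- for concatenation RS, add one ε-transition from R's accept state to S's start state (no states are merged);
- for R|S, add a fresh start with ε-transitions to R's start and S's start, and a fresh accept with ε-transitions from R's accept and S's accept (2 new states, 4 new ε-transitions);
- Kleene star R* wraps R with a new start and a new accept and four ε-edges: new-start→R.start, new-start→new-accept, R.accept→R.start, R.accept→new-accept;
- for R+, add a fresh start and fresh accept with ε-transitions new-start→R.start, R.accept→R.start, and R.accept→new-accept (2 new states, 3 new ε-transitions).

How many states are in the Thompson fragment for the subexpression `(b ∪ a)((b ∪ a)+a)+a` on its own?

20

Fragment for `(b ∪ a)((b ∪ a)+a)+a`:
Each of the 6 symbol leaves contributes a 2-state fragment.
  b ∪ a → 6 states
  b ∪ a → 6 states
  (b ∪ a)+ → 8 states
  (b ∪ a)+a → 10 states
  ((b ∪ a)+a)+ → 12 states
  (b ∪ a)((b ∪ a)+a)+a → 20 states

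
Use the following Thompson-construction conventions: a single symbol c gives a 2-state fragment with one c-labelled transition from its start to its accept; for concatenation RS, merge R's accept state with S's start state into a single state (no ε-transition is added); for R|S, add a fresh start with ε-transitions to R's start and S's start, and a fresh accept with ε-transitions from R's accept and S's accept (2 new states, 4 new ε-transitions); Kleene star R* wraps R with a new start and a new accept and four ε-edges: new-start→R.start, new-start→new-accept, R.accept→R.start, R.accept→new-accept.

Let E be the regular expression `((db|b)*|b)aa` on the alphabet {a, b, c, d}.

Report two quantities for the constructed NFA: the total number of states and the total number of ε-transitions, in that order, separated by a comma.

Per subexpression:
Each of the 6 symbol leaves contributes 2 states and 0 ε-transitions.
  db → 3 states, 0 ε-transitions
  db|b → 7 states, 4 ε-transitions
  (db|b)* → 9 states, 8 ε-transitions
  (db|b)*|b → 13 states, 12 ε-transitions
  ((db|b)*|b)aa → 15 states, 12 ε-transitions

15, 12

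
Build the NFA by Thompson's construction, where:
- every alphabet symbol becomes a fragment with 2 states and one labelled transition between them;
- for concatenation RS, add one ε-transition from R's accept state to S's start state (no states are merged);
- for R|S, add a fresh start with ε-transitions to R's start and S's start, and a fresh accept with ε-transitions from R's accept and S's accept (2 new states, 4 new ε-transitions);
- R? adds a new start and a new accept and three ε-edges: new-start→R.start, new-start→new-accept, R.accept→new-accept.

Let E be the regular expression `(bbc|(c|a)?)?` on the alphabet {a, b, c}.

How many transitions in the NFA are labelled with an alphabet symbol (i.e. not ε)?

5

Bottom-up over the parse tree:
Each of the 5 symbol leaves contributes exactly 1 symbol transition.
  bbc → 3 symbol transitions
  c|a → 2 symbol transitions
  (c|a)? → 2 symbol transitions
  bbc|(c|a)? → 5 symbol transitions
  (bbc|(c|a)?)? → 5 symbol transitions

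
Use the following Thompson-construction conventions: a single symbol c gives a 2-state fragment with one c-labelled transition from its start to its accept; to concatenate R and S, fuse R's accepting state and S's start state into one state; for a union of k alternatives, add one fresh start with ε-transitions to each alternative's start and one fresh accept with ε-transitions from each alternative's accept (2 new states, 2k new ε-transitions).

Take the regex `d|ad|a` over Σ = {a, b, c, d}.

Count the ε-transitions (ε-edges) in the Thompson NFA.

Building bottom-up:
Each of the 4 symbol leaves contributes 0 ε-transitions.
  ad → 0 ε-transitions
  d|ad|a → 6 ε-transitions

6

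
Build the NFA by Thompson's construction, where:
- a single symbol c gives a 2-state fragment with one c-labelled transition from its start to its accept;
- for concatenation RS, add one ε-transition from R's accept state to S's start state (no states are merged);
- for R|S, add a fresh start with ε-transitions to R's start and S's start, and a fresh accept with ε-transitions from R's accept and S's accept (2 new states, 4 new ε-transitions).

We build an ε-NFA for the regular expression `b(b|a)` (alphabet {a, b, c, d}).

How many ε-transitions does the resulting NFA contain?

5

Bottom-up over the parse tree:
Each of the 3 symbol leaves contributes 0 ε-transitions.
  b|a = 4 ε-transitions
  b(b|a) = 5 ε-transitions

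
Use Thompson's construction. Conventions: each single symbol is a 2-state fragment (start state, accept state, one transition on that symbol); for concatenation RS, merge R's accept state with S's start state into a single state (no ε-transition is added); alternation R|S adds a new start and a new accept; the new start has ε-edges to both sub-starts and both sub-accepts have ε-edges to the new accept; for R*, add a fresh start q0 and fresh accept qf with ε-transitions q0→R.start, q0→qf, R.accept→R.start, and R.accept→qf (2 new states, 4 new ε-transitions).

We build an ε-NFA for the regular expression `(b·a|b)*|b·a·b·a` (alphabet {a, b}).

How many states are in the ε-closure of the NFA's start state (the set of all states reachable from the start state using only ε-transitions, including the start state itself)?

Compute the ε-closure size of each fragment's start state recursively; a symbol fragment's start has no outgoing ε-edge, so its closure is just itself (size 1).
  b·a : |closure| equals the left operand's closure size = 1 (its accept is not ε-reachable, so the closure stops there)
  b·a|b : |closure| = 1 + 1 + 1 = 3 (the new accept is not ε-reachable since no branch accepts ε)
  (b·a|b)* : the star's fresh start ε-reaches both the body's start and the fresh accept: |closure| = 2 + 3 = 5
  b·a·b·a : |closure| equals the left operand's closure size = 1 (its accept is not ε-reachable, so the closure stops there)
  (b·a|b)*|b·a·b·a : |closure| = 1 (new start) + (5 + 1) + 1 (new accept, since some branch ε-reaches its own accept) = 8

8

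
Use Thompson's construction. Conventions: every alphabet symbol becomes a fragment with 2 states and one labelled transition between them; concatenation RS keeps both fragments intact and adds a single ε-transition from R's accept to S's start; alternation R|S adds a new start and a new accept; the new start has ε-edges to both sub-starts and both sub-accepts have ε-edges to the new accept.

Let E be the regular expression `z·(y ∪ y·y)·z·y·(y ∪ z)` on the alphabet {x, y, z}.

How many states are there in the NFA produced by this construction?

20

Per subexpression:
Each of the 8 symbol leaves contributes a 2-state fragment.
  y·y → 4 states
  y ∪ y·y → 8 states
  y ∪ z → 6 states
  z·(y ∪ y·y)·z·y·(y ∪ z) → 20 states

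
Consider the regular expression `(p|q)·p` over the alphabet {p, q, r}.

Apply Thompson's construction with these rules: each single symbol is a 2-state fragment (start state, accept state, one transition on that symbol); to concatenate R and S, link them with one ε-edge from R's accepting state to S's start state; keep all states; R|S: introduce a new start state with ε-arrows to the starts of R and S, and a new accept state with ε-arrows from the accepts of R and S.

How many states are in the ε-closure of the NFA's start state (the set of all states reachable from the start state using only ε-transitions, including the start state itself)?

Work bottom-up. For each fragment F, track |ε-closure(F.start)| and whether F's accept lies in that closure (i.e. whether F accepts ε). A single-symbol fragment has closure size 1 and does not accept ε.
  p|q : new start ε-reaches every alternative's start; none of them accept ε, so the new accept is not reached: |closure| = 1 + 1 + 1 = 3
  (p|q)·p : same as the first factor's closure: |closure| = 3

3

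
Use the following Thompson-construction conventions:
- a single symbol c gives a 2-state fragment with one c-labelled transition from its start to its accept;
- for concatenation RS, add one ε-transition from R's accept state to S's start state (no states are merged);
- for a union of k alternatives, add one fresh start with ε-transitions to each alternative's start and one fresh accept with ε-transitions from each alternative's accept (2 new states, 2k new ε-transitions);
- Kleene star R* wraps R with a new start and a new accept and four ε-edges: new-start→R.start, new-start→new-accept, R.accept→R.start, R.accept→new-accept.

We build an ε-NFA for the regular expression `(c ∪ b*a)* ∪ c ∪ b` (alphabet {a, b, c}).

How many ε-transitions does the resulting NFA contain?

Recursing over subexpressions:
Each of the 5 symbol leaves contributes 0 ε-transitions.
  b* → 4 ε-transitions
  b*a → 5 ε-transitions
  c ∪ b*a → 9 ε-transitions
  (c ∪ b*a)* → 13 ε-transitions
  (c ∪ b*a)* ∪ c ∪ b → 19 ε-transitions

19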